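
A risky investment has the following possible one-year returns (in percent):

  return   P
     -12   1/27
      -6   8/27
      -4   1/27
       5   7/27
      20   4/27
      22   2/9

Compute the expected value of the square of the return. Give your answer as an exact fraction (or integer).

1709/9

E[X²] = (1/27)·144 + (8/27)·36 + (1/27)·16 + (7/27)·25 + (4/27)·400 + (2/9)·484
     = 1709/9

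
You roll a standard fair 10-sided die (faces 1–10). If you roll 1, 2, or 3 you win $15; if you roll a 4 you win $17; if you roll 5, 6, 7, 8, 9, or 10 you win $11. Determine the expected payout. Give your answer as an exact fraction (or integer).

E[payout] = (3/5)·11 + (3/10)·15 + (1/10)·17 = 64/5

64/5 dollars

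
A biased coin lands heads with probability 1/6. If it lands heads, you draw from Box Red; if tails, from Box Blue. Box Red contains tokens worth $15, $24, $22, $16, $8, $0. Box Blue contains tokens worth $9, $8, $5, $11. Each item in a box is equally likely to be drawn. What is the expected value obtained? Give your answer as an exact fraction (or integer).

665/72 dollars

E[X | Box Red] = (15 + 24 + 22 + 16 + 8 + 0)/6 = 85/6
E[X | Box Blue] = (9 + 8 + 5 + 11)/4 = 33/4
E[X] = (1/6)·85/6 + (5/6)·33/4 = 665/72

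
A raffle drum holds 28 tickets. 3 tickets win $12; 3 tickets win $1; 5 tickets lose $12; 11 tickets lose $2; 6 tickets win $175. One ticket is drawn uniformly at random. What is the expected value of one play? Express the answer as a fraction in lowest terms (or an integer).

E[payout] = (3/28)·12 + (3/28)·1 + (5/28)·(-12) + (11/28)·(-2) + (6/28)·175 = 1007/28

1007/28 dollars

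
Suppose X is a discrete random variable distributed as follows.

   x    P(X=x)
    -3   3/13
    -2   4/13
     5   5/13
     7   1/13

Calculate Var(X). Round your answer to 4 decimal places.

15.3609

E[X] = (3/13)·(-3) + (4/13)·(-2) + (5/13)·5 + (1/13)·7 = 15/13
E[X²] = (3/13)·9 + (4/13)·4 + (5/13)·25 + (1/13)·49 = 217/13
Var(X) = 217/13 − (15/13)² = 2596/169 ≈ 15.3609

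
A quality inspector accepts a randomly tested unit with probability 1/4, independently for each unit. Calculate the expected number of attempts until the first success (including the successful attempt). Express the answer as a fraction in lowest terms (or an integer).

4

For a geometric distribution, E[trials] = 1/p = 1/(1/4) = 4.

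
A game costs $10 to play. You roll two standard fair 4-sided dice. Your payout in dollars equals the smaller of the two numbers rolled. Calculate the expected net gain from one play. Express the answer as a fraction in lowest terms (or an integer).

-65/8 dollars

Distribution of the smaller of the two numbers rolled: 1 w.p. 7/16, 2 w.p. 5/16, 3 w.p. 3/16, 4 w.p. 1/16
E[payout] = (7/16)·1 + (5/16)·2 + (3/16)·3 + (1/16)·4 = 15/8
Expected profit = 15/8 − 10 = -65/8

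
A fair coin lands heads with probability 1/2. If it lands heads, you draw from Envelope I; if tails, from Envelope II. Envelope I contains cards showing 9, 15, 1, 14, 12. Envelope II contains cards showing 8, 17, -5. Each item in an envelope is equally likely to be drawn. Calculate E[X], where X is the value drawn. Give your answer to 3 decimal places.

8.433

E[X | Envelope I] = (9 + 15 + 1 + 14 + 12)/5 = 51/5
E[X | Envelope II] = (8 + 17 − 5)/3 = 20/3
E[X] = (1/2)·51/5 + (1/2)·20/3 = 253/30 ≈ 8.433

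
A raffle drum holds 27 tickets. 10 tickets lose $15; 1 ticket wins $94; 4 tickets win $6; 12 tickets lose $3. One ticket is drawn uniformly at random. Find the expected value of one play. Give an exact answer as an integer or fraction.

-68/27 dollars

E[payout] = (10/27)·(-15) + (1/27)·94 + (4/27)·6 + (12/27)·(-3) = -68/27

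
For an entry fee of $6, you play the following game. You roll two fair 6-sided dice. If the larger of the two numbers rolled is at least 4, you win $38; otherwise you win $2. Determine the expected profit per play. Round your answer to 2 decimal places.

E[payout] = (1/4)·2 + (3/4)·38 = 29
Expected profit = 29 − 6 = 23 ≈ $23.00

$23.00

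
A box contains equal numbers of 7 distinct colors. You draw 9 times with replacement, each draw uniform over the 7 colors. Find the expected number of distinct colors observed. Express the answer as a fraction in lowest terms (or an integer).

Let Xⱼ=1 if type j appears at least once. P(Xⱼ=1) = 1 − ((7−1)/7)^9 = 30275911/40353607.
E[#distinct] = 7·30275911/40353607 = 30275911/5764801.

30275911/5764801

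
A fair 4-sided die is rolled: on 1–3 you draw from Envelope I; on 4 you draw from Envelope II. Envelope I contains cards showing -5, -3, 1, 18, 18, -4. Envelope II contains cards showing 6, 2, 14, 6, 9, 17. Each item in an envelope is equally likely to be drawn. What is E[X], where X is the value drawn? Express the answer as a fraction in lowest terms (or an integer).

E[X | Envelope I] = (-5 − 3 + 1 + 18 + 18 − 4)/6 = 25/6
E[X | Envelope II] = (6 + 2 + 14 + 6 + 9 + 17)/6 = 9
E[X] = (3/4)·25/6 + (1/4)·9 = 43/8

43/8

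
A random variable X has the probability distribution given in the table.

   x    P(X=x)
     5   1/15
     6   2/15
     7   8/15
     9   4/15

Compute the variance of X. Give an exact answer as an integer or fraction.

E[X] = (1/15)·5 + (2/15)·6 + (8/15)·7 + (4/15)·9 = 109/15
E[X²] = (1/15)·25 + (2/15)·36 + (8/15)·49 + (4/15)·81 = 271/5
Var(X) = 271/5 − (109/15)² = 314/225

314/225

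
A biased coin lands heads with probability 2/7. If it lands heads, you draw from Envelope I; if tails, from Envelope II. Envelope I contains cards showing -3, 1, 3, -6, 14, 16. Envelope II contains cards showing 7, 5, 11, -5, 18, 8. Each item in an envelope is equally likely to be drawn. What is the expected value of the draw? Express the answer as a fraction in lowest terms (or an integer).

45/7

E[X | Envelope I] = (-3 + 1 + 3 − 6 + 14 + 16)/6 = 25/6
E[X | Envelope II] = (7 + 5 + 11 − 5 + 18 + 8)/6 = 22/3
E[X] = (2/7)·25/6 + (5/7)·22/3 = 45/7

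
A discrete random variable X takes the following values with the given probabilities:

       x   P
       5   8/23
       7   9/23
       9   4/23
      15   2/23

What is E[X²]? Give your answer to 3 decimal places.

61.522

E[X²] = (8/23)·25 + (9/23)·49 + (4/23)·81 + (2/23)·225
     = 1415/23 ≈ 61.522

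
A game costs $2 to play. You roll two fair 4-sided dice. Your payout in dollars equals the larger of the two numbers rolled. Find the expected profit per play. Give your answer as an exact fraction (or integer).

Distribution of the larger of the two numbers rolled: 1 w.p. 1/16, 2 w.p. 3/16, 3 w.p. 5/16, 4 w.p. 7/16
E[payout] = (1/16)·1 + (3/16)·2 + (5/16)·3 + (7/16)·4 = 25/8
Expected profit = 25/8 − 2 = 9/8

9/8 dollars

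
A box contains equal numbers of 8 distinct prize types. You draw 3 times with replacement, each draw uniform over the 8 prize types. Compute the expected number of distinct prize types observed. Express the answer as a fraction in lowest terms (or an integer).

Let Xⱼ=1 if type j appears at least once. P(Xⱼ=1) = 1 − ((8−1)/8)^3 = 169/512.
E[#distinct] = 8·169/512 = 169/64.

169/64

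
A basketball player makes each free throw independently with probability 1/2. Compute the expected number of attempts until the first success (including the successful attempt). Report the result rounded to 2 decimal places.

2.00

For a geometric distribution, E[trials] = 1/p = 1/(1/2) = 2.
≈ 2.00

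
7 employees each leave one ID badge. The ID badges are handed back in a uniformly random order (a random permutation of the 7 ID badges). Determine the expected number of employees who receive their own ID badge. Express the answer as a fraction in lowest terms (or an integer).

1

Let Xᵢ = 1 if person i gets their own ID badge. For each i, P(Xᵢ=1) = 1/7.
By linearity of expectation, E[X₁+…+X_7] = 7·(1/7) = 1.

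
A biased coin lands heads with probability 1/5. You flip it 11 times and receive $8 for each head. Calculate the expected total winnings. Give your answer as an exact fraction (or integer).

E[#heads] = 11·1/5 = 11/5 (linearity over flips).
E[winnings] = 8·11/5 = 88/5.

88/5 dollars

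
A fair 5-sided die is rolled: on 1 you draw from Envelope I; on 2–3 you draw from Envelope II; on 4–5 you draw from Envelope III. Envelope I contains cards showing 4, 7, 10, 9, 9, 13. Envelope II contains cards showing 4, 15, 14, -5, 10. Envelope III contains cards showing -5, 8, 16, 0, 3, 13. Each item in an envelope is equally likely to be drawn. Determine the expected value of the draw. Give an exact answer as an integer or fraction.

533/75

E[X | Envelope I] = (4 + 7 + 10 + 9 + 9 + 13)/6 = 26/3
E[X | Envelope II] = (4 + 15 + 14 − 5 + 10)/5 = 38/5
E[X | Envelope III] = (-5 + 8 + 16 + 0 + 3 + 13)/6 = 35/6
E[X] = (1/5)·26/3 + (2/5)·38/5 + (2/5)·35/6 = 533/75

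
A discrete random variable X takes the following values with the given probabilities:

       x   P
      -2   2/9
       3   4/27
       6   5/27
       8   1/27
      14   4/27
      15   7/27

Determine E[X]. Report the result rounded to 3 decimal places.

E[X] = (2/9)·(-2) + (4/27)·3 + (5/27)·6 + (1/27)·8 + (4/27)·14 + (7/27)·15
     = 199/27 ≈ 7.370

7.370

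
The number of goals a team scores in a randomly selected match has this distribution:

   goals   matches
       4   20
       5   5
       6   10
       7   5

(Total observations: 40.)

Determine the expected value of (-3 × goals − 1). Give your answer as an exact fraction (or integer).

-16

Total = 40, so P(goals=4) = 20/40, etc.
E[-3x-1] = (1/2)·(-13) + (1/8)·(-16) + (1/4)·(-19) + (1/8)·(-22)
     = -16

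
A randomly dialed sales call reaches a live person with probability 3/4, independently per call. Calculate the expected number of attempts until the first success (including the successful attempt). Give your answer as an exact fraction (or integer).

For a geometric distribution, E[trials] = 1/p = 1/(3/4) = 4/3.

4/3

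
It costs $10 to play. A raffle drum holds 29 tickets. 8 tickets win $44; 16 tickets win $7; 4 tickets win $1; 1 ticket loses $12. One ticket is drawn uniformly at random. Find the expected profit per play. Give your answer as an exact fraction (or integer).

E[payout] = (8/29)·44 + (16/29)·7 + (4/29)·1 + (1/29)·(-12) = 456/29
Expected profit = 456/29 − 10 = 166/29

166/29 dollars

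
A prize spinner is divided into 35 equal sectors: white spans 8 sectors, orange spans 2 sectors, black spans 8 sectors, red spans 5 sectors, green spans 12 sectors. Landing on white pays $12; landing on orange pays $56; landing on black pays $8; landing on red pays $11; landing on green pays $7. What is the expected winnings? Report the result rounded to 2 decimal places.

E[payout] = (8/35)·12 + (2/35)·56 + (8/35)·8 + (5/35)·11 + (12/35)·7 = 411/35
≈ $11.74

$11.74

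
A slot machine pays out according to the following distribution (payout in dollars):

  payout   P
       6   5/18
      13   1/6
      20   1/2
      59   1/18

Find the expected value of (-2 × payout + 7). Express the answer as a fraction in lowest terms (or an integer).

-245/9

E[-2x+7] = (5/18)·(-5) + (1/6)·(-19) + (1/2)·(-33) + (1/18)·(-111)
     = -245/9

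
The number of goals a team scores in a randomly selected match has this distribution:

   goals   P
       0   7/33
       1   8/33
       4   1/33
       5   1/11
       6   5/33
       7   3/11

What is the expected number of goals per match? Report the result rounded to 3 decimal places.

3.636

E[X] = (7/33)·0 + (8/33)·1 + (1/33)·4 + (1/11)·5 + (5/33)·6 + (3/11)·7
     = 40/11 ≈ 3.636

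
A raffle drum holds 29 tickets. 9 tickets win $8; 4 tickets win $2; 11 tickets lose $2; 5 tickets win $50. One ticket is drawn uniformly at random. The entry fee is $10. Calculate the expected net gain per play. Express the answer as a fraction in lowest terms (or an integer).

18/29 dollars

E[payout] = (9/29)·8 + (4/29)·2 + (11/29)·(-2) + (5/29)·50 = 308/29
Expected profit = 308/29 − 10 = 18/29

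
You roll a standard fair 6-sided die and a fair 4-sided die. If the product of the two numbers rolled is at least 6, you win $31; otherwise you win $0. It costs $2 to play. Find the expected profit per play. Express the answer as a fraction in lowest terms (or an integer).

E[payout] = (3/8)·0 + (5/8)·31 = 155/8
Expected profit = 155/8 − 2 = 139/8

139/8 dollars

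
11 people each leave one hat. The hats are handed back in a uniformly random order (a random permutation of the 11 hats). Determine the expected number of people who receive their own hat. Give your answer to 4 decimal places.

Let Xᵢ = 1 if person i gets their own hat. For each i, P(Xᵢ=1) = 1/11.
By linearity of expectation, E[X₁+…+X_11] = 11·(1/11) = 1.
≈ 1.0000

1.0000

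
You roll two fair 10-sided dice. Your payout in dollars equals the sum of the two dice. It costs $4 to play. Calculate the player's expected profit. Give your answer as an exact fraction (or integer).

Distribution of the sum of the two dice: 2 w.p. 1/100, 3 w.p. 1/50, 4 w.p. 3/100, 5 w.p. 1/25, 6 w.p. 1/20, 7 w.p. 3/50, …
E[payout] = (1/100)·2 + (1/50)·3 + (3/100)·4 + (1/25)·5 + (1/20)·6 + (3/50)·7 + (7/100)·8 + (2/25)·9 + (9/100)·10 + (1/10)·11 + (9/100)·12 + (2/25)·13 + (7/100)·14 + (3/50)·15 + (1/20)·16 + (1/25)·17 + (3/100)·18 + (1/50)·19 + (1/100)·20 = 11
Expected profit = 11 − 4 = 7

$7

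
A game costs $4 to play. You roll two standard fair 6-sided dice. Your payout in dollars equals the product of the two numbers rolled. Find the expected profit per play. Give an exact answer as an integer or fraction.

Distribution of the product of the two numbers rolled: 1 w.p. 1/36, 2 w.p. 1/18, 3 w.p. 1/18, 4 w.p. 1/12, 5 w.p. 1/18, 6 w.p. 1/9, …
E[payout] = (1/36)·1 + (1/18)·2 + (1/18)·3 + (1/12)·4 + (1/18)·5 + (1/9)·6 + (1/18)·8 + (1/36)·9 + (1/18)·10 + (1/9)·12 + (1/18)·15 + (1/36)·16 + (1/18)·18 + (1/18)·20 + (1/18)·24 + (1/36)·25 + (1/18)·30 + (1/36)·36 = 49/4
Expected profit = 49/4 − 4 = 33/4

33/4 dollars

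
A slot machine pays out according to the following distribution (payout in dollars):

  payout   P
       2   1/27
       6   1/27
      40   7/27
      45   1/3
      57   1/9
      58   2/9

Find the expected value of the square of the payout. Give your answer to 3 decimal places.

2199.852

E[X²] = (1/27)·4 + (1/27)·36 + (7/27)·1600 + (1/3)·2025 + (1/9)·3249 + (2/9)·3364
     = 59396/27 ≈ 2199.852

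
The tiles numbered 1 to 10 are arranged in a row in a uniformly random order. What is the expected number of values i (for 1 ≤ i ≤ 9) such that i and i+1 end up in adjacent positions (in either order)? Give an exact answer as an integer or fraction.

9/5

For each i ∈ {1,…,9}, let Xᵢ = 1 if i and i+1 are adjacent. P(Xᵢ=1) = 2·(10−1)!/10! = 2/10.
By linearity, E[ΣXᵢ] = (9)·(2/10) = 9/5.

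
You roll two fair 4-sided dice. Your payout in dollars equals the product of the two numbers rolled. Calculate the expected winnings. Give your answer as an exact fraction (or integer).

25/4 dollars

Distribution of the product of the two numbers rolled: 1 w.p. 1/16, 2 w.p. 1/8, 3 w.p. 1/8, 4 w.p. 3/16, 6 w.p. 1/8, 8 w.p. 1/8, …
E[payout] = (1/16)·1 + (1/8)·2 + (1/8)·3 + (3/16)·4 + (1/8)·6 + (1/8)·8 + (1/16)·9 + (1/8)·12 + (1/16)·16 = 25/4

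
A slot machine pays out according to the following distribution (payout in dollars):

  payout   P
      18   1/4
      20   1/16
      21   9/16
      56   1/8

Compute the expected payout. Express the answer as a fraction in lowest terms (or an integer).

E[X] = (1/4)·18 + (1/16)·20 + (9/16)·21 + (1/8)·56
     = 393/16

393/16 dollars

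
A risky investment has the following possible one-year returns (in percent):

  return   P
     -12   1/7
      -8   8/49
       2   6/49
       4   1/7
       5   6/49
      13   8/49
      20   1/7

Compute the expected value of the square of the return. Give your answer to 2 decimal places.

E[X²] = (1/7)·144 + (8/49)·64 + (6/49)·4 + (1/7)·16 + (6/49)·25 + (8/49)·169 + (1/7)·400
     = 5958/49 ≈ 121.59

121.59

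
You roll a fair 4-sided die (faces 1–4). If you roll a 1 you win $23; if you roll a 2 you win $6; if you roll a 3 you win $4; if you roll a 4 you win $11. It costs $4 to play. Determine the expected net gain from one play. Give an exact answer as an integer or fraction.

$7

E[payout] = (1/4)·4 + (1/4)·6 + (1/4)·11 + (1/4)·23 = 11
Expected profit = 11 − 4 = 7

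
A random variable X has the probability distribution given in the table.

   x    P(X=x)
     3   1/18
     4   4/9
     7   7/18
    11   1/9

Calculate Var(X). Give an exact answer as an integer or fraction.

E[X] = (1/18)·3 + (4/9)·4 + (7/18)·7 + (1/9)·11 = 53/9
E[X²] = (1/18)·9 + (4/9)·16 + (7/18)·49 + (1/9)·121 = 361/9
Var(X) = 361/9 − (53/9)² = 440/81

440/81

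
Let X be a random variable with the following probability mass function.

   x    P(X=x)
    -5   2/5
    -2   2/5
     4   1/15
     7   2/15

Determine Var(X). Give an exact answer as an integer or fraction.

416/25

E[X] = (2/5)·(-5) + (2/5)·(-2) + (1/15)·4 + (2/15)·7 = -8/5
E[X²] = (2/5)·25 + (2/5)·4 + (1/15)·16 + (2/15)·49 = 96/5
Var(X) = 96/5 − (-8/5)² = 416/25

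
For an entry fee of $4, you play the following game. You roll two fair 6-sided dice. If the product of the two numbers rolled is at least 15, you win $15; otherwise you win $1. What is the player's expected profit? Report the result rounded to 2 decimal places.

$2.06

E[payout] = (23/36)·1 + (13/36)·15 = 109/18
Expected profit = 109/18 − 4 = 37/18 ≈ $2.06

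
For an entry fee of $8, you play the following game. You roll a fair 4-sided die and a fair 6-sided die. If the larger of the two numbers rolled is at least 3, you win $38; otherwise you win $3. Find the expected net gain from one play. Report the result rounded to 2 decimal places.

E[payout] = (1/6)·3 + (5/6)·38 = 193/6
Expected profit = 193/6 − 8 = 145/6 ≈ $24.17

$24.17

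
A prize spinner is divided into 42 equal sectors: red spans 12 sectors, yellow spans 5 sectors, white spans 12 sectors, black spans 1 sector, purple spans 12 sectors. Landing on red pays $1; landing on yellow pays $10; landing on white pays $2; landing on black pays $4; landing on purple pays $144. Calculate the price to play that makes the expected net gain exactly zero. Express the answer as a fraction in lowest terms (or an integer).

303/7 dollars

E[payout] = (12/42)·1 + (5/42)·10 + (12/42)·2 + (1/42)·4 + (12/42)·144 = 303/7
Fair fee = E[payout] = 303/7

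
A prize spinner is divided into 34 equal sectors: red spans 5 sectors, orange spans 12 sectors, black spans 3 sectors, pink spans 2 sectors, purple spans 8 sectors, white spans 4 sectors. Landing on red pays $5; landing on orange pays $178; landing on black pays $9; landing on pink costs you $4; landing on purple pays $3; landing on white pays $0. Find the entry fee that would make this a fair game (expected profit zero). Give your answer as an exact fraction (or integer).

1102/17 dollars

E[payout] = (5/34)·5 + (12/34)·178 + (3/34)·9 + (2/34)·(-4) + (8/34)·3 + (4/34)·0 = 1102/17
Fair fee = E[payout] = 1102/17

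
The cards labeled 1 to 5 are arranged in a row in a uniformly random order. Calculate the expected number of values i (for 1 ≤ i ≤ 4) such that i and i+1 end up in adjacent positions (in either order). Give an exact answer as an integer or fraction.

For each i ∈ {1,…,4}, let Xᵢ = 1 if i and i+1 are adjacent. P(Xᵢ=1) = 2·(5−1)!/5! = 2/5.
By linearity, E[ΣXᵢ] = (4)·(2/5) = 8/5.

8/5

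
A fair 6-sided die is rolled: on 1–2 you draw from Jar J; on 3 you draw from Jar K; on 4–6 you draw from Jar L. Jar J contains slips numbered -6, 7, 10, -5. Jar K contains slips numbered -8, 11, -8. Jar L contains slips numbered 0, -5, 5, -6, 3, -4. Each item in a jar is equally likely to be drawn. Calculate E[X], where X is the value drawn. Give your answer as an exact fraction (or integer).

E[X | Jar J] = (-6 + 7 + 10 − 5)/4 = 3/2
E[X | Jar K] = (-8 + 11 − 8)/3 = -5/3
E[X | Jar L] = (0 − 5 + 5 − 6 + 3 − 4)/6 = -7/6
E[X] = (1/3)·3/2 + (1/6)·(-5/3) + (1/2)·(-7/6) = -13/36

-13/36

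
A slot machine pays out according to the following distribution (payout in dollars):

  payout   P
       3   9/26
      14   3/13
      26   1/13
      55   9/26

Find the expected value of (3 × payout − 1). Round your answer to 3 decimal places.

74.923

E[3x-1] = (9/26)·8 + (3/13)·41 + (1/13)·77 + (9/26)·164
     = 974/13 ≈ 74.923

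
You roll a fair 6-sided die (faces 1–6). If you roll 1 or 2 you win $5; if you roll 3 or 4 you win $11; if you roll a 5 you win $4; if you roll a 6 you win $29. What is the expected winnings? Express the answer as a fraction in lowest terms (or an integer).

E[payout] = (1/6)·4 + (1/3)·5 + (1/3)·11 + (1/6)·29 = 65/6

65/6 dollars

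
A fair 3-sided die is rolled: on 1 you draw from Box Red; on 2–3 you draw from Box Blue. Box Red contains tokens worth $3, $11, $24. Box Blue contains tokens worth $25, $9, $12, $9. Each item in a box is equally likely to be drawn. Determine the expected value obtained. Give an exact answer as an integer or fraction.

241/18 dollars

E[X | Box Red] = (3 + 11 + 24)/3 = 38/3
E[X | Box Blue] = (25 + 9 + 12 + 9)/4 = 55/4
E[X] = (1/3)·38/3 + (2/3)·55/4 = 241/18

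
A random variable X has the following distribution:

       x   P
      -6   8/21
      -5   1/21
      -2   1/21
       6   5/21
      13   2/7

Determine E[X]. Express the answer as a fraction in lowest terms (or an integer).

E[X] = (8/21)·(-6) + (1/21)·(-5) + (1/21)·(-2) + (5/21)·6 + (2/7)·13
     = 53/21

53/21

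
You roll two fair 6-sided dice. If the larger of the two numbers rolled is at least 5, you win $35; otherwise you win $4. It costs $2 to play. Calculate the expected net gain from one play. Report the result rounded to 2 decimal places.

$19.22

E[payout] = (4/9)·4 + (5/9)·35 = 191/9
Expected profit = 191/9 − 2 = 173/9 ≈ $19.22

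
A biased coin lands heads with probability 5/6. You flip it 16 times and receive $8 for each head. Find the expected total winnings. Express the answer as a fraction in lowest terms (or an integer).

320/3 dollars

E[#heads] = 16·5/6 = 40/3 (linearity over flips).
E[winnings] = 8·40/3 = 320/3.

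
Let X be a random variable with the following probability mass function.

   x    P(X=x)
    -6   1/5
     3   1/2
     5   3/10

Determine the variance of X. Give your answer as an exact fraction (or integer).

E[X] = (1/5)·(-6) + (1/2)·3 + (3/10)·5 = 9/5
E[X²] = (1/5)·36 + (1/2)·9 + (3/10)·25 = 96/5
Var(X) = 96/5 − (9/5)² = 399/25

399/25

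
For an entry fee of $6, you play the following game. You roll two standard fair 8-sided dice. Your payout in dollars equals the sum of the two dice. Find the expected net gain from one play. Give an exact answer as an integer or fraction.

$3

Distribution of the sum of the two dice: 2 w.p. 1/64, 3 w.p. 1/32, 4 w.p. 3/64, 5 w.p. 1/16, 6 w.p. 5/64, 7 w.p. 3/32, …
E[payout] = (1/64)·2 + (1/32)·3 + (3/64)·4 + (1/16)·5 + (5/64)·6 + (3/32)·7 + (7/64)·8 + (1/8)·9 + (7/64)·10 + (3/32)·11 + (5/64)·12 + (1/16)·13 + (3/64)·14 + (1/32)·15 + (1/64)·16 = 9
Expected profit = 9 − 6 = 3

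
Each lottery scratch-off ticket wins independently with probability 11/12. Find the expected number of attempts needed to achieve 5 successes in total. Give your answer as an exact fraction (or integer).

By linearity (sum of 5 independent geometric waits), E[trials] = 5/p = 5/(11/12) = 60/11.

60/11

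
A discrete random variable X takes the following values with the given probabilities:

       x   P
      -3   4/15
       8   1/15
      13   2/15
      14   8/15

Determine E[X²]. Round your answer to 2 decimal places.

E[X²] = (4/15)·9 + (1/15)·64 + (2/15)·169 + (8/15)·196
     = 2006/15 ≈ 133.73

133.73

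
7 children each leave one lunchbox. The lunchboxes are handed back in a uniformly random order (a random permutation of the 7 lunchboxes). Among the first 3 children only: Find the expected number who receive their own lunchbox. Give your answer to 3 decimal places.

Let Xᵢ = 1 if person i gets their own lunchbox. For each i, P(Xᵢ=1) = 1/7.
By linearity of expectation, E[X₁+…+X_3] = 3·(1/7) = 3/7.
≈ 0.429

0.429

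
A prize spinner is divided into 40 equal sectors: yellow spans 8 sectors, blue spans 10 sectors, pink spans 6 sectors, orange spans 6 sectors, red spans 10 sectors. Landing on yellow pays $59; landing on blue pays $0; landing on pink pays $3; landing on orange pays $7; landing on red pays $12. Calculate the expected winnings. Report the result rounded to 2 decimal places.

E[payout] = (8/40)·59 + (10/40)·0 + (6/40)·3 + (6/40)·7 + (10/40)·12 = 163/10
≈ $16.30

$16.30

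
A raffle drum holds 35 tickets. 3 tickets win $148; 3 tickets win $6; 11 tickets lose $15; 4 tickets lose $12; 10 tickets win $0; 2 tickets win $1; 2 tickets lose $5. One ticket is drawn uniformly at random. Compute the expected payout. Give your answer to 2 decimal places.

$6.89

E[payout] = (3/35)·148 + (3/35)·6 + (11/35)·(-15) + (4/35)·(-12) + (10/35)·0 + (2/35)·1 + (2/35)·(-5) = 241/35
≈ $6.89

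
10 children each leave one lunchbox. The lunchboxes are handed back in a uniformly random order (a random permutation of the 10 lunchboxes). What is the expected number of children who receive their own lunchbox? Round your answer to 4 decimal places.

Let Xᵢ = 1 if person i gets their own lunchbox. For each i, P(Xᵢ=1) = 1/10.
By linearity of expectation, E[X₁+…+X_10] = 10·(1/10) = 1.
≈ 1.0000

1.0000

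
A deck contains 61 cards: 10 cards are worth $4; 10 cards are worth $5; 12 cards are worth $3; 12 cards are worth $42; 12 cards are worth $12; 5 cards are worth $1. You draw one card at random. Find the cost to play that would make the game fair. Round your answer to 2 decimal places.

$12.77

E[payout] = (10/61)·4 + (10/61)·5 + (12/61)·3 + (12/61)·42 + (12/61)·12 + (5/61)·1 = 779/61
Fair fee = E[payout] = 779/61 ≈ $12.77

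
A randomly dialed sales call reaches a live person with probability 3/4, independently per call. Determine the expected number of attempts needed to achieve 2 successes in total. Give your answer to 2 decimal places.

By linearity (sum of 2 independent geometric waits), E[trials] = 2/p = 2/(3/4) = 8/3.
≈ 2.67

2.67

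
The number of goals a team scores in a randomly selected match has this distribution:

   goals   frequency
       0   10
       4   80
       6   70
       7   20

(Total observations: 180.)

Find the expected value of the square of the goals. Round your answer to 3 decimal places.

Total = 180, so P(goals=0) = 10/180, etc.
E[X²] = (1/18)·0 + (4/9)·16 + (7/18)·36 + (1/9)·49
     = 239/9 ≈ 26.556

26.556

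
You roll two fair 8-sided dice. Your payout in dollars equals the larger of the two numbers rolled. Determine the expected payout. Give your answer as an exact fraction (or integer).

Distribution of the larger of the two numbers rolled: 1 w.p. 1/64, 2 w.p. 3/64, 3 w.p. 5/64, 4 w.p. 7/64, 5 w.p. 9/64, 6 w.p. 11/64, …
E[payout] = (1/64)·1 + (3/64)·2 + (5/64)·3 + (7/64)·4 + (9/64)·5 + (11/64)·6 + (13/64)·7 + (15/64)·8 = 93/16

93/16 dollars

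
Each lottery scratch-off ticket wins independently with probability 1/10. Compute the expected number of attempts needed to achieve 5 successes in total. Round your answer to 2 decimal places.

By linearity (sum of 5 independent geometric waits), E[trials] = 5/p = 5/(1/10) = 50.
≈ 50.00

50.00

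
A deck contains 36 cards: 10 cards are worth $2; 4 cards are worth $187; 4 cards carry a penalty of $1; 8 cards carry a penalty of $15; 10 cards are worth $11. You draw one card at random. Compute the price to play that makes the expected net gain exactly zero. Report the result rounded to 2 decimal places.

E[payout] = (10/36)·2 + (4/36)·187 + (4/36)·(-1) + (8/36)·(-15) + (10/36)·11 = 377/18
Fair fee = E[payout] = 377/18 ≈ $20.94

$20.94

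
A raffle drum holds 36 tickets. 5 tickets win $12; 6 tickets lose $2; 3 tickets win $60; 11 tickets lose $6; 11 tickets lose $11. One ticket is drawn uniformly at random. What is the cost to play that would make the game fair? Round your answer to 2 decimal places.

E[payout] = (5/36)·12 + (6/36)·(-2) + (3/36)·60 + (11/36)·(-6) + (11/36)·(-11) = 41/36
Fair fee = E[payout] = 41/36 ≈ $1.14

$1.14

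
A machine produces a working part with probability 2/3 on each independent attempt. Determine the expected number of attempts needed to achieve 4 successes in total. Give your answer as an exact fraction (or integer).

By linearity (sum of 4 independent geometric waits), E[trials] = 4/p = 4/(2/3) = 6.

6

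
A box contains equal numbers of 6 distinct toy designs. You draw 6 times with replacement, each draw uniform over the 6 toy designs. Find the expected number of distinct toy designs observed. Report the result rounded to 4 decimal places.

3.9906

Let Xⱼ=1 if type j appears at least once. P(Xⱼ=1) = 1 − ((6−1)/6)^6 = 31031/46656.
E[#distinct] = 6·31031/46656 = 31031/7776.
≈ 3.9906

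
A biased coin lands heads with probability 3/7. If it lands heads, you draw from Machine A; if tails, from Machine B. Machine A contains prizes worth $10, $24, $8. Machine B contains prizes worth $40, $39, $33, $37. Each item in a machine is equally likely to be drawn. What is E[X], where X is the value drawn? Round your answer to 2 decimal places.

E[X | Machine A] = (10 + 24 + 8)/3 = 14
E[X | Machine B] = (40 + 39 + 33 + 37)/4 = 149/4
E[X] = (3/7)·14 + (4/7)·149/4 = 191/7 ≈ 27.29

$27.29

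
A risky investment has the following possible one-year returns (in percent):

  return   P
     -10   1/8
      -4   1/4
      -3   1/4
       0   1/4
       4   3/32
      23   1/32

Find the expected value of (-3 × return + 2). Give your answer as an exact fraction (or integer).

247/32

E[-3x+2] = (1/8)·32 + (1/4)·14 + (1/4)·11 + (1/4)·2 + (3/32)·(-10) + (1/32)·(-67)
     = 247/32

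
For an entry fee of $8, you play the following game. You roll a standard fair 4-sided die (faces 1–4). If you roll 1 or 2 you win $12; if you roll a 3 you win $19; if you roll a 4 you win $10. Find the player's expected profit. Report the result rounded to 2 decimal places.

$5.25

E[payout] = (1/4)·10 + (1/2)·12 + (1/4)·19 = 53/4
Expected profit = 53/4 − 8 = 21/4 ≈ $5.25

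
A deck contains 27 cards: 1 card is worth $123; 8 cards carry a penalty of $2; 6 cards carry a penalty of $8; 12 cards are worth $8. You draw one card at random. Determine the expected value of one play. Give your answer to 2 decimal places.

E[payout] = (1/27)·123 + (8/27)·(-2) + (6/27)·(-8) + (12/27)·8 = 155/27
≈ $5.74

$5.74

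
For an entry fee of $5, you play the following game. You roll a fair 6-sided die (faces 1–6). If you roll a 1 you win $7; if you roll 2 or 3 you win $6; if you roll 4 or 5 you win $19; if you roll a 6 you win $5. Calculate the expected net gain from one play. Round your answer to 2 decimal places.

E[payout] = (1/6)·5 + (1/3)·6 + (1/6)·7 + (1/3)·19 = 31/3
Expected profit = 31/3 − 5 = 16/3 ≈ $5.33

$5.33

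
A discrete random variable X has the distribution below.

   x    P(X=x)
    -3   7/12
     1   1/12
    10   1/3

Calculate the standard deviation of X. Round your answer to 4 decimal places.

5.9907

E[X] = 5/3, E[X²] = 116/3
Var(X) = E[X²] − (E[X])² = 116/3 − 25/9 = 323/9
SD(X) = √(323/9) ≈ 5.9907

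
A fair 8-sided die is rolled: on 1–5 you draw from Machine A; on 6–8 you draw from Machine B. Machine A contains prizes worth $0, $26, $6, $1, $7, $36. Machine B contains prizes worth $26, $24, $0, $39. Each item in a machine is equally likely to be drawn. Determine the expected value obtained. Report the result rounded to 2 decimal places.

E[X | Machine A] = (0 + 26 + 6 + 1 + 7 + 36)/6 = 38/3
E[X | Machine B] = (26 + 24 + 0 + 39)/4 = 89/4
E[X] = (5/8)·38/3 + (3/8)·89/4 = 1561/96 ≈ 16.26

$16.26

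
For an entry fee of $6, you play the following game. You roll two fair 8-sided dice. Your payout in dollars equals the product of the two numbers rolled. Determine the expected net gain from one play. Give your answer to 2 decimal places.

Distribution of the product of the two numbers rolled: 1 w.p. 1/64, 2 w.p. 1/32, 3 w.p. 1/32, 4 w.p. 3/64, 5 w.p. 1/32, 6 w.p. 1/16, …
E[payout] = (1/64)·1 + (1/32)·2 + (1/32)·3 + (3/64)·4 + (1/32)·5 + (1/16)·6 + (1/32)·7 + (1/16)·8 + (1/64)·9 + (1/32)·10 + (1/16)·12 + (1/32)·14 + (1/32)·15 + (3/64)·16 + (1/32)·18 + (1/32)·20 + (1/32)·21 + (1/16)·24 + (1/64)·25 + (1/32)·28 + (1/32)·30 + (1/32)·32 + (1/32)·35 + (1/64)·36 + (1/32)·40 + (1/32)·42 + (1/32)·48 + (1/64)·49 + (1/32)·56 + (1/64)·64 = 81/4
Expected profit = 81/4 − 6 = 57/4 ≈ $14.25

$14.25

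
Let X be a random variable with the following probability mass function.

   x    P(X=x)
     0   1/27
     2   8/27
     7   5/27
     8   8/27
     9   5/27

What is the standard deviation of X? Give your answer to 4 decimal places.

3.0176

E[X] = 160/27, E[X²] = 398/9
Var(X) = E[X²] − (E[X])² = 398/9 − 25600/729 = 6638/729
SD(X) = √(6638/729) ≈ 3.0176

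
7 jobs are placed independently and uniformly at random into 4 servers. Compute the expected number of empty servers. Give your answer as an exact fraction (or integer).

Let Xⱼ=1 if server j is empty. P(Xⱼ=1) = ((4-1)/4)^7 = 2187/16384.
By linearity, E[#empty] = 4·2187/16384 = 2187/4096.

2187/4096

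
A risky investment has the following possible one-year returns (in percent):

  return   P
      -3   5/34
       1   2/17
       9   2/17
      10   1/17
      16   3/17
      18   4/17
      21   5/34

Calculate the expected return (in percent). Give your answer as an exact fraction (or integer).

195/17

E[X] = (5/34)·(-3) + (2/17)·1 + (2/17)·9 + (1/17)·10 + (3/17)·16 + (4/17)·18 + (5/34)·21
     = 195/17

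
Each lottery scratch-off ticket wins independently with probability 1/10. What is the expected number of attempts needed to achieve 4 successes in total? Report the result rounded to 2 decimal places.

By linearity (sum of 4 independent geometric waits), E[trials] = 4/p = 4/(1/10) = 40.
≈ 40.00

40.00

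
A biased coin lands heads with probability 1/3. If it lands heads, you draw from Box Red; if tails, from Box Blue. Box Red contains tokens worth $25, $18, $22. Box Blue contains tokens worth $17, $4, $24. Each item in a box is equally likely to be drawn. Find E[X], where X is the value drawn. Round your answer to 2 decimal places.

E[X | Box Red] = (25 + 18 + 22)/3 = 65/3
E[X | Box Blue] = (17 + 4 + 24)/3 = 15
E[X] = (1/3)·65/3 + (2/3)·15 = 155/9 ≈ 17.22

$17.22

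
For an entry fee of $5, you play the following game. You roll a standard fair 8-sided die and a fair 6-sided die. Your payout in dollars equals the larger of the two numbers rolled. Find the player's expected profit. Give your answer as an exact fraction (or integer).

11/48 dollars

Distribution of the larger of the two numbers rolled: 1 w.p. 1/48, 2 w.p. 1/16, 3 w.p. 5/48, 4 w.p. 7/48, 5 w.p. 3/16, 6 w.p. 11/48, …
E[payout] = (1/48)·1 + (1/16)·2 + (5/48)·3 + (7/48)·4 + (3/16)·5 + (11/48)·6 + (1/8)·7 + (1/8)·8 = 251/48
Expected profit = 251/48 − 5 = 11/48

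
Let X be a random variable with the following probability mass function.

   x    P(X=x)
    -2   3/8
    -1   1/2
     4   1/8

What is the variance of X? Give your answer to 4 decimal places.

3.4375

E[X] = (3/8)·(-2) + (1/2)·(-1) + (1/8)·4 = -3/4
E[X²] = (3/8)·4 + (1/2)·1 + (1/8)·16 = 4
Var(X) = 4 − (-3/4)² = 55/16 ≈ 3.4375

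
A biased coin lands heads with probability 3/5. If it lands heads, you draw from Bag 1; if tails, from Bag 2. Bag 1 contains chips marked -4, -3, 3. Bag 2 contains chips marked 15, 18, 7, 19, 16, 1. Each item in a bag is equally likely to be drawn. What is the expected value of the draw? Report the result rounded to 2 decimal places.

E[X | Bag 1] = (-4 − 3 + 3)/3 = -4/3
E[X | Bag 2] = (15 + 18 + 7 + 19 + 16 + 1)/6 = 38/3
E[X] = (3/5)·(-4/3) + (2/5)·38/3 = 64/15 ≈ 4.27

4.27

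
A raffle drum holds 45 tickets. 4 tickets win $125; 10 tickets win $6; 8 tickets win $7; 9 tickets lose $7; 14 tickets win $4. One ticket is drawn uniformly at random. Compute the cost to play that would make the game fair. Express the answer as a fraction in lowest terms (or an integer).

203/15 dollars

E[payout] = (4/45)·125 + (10/45)·6 + (8/45)·7 + (9/45)·(-7) + (14/45)·4 = 203/15
Fair fee = E[payout] = 203/15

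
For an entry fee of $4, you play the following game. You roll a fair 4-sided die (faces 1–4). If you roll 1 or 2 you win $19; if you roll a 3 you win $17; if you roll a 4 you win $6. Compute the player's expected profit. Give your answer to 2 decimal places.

$11.25

E[payout] = (1/4)·6 + (1/4)·17 + (1/2)·19 = 61/4
Expected profit = 61/4 − 4 = 45/4 ≈ $11.25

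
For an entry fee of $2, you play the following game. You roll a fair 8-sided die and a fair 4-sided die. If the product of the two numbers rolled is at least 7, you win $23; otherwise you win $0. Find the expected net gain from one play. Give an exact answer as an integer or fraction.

99/8 dollars

E[payout] = (3/8)·0 + (5/8)·23 = 115/8
Expected profit = 115/8 − 2 = 99/8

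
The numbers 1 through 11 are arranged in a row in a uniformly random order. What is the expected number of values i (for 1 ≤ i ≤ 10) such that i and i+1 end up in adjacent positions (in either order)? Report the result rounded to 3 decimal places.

1.818

For each i ∈ {1,…,10}, let Xᵢ = 1 if i and i+1 are adjacent. P(Xᵢ=1) = 2·(11−1)!/11! = 2/11.
By linearity, E[ΣXᵢ] = (10)·(2/11) = 20/11.
≈ 1.818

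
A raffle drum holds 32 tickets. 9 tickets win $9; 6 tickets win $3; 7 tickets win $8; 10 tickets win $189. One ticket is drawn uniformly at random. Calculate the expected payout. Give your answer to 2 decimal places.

$63.91

E[payout] = (9/32)·9 + (6/32)·3 + (7/32)·8 + (10/32)·189 = 2045/32
≈ $63.91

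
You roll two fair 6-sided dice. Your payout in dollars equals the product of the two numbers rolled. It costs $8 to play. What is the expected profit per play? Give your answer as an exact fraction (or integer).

Distribution of the product of the two numbers rolled: 1 w.p. 1/36, 2 w.p. 1/18, 3 w.p. 1/18, 4 w.p. 1/12, 5 w.p. 1/18, 6 w.p. 1/9, …
E[payout] = (1/36)·1 + (1/18)·2 + (1/18)·3 + (1/12)·4 + (1/18)·5 + (1/9)·6 + (1/18)·8 + (1/36)·9 + (1/18)·10 + (1/9)·12 + (1/18)·15 + (1/36)·16 + (1/18)·18 + (1/18)·20 + (1/18)·24 + (1/36)·25 + (1/18)·30 + (1/36)·36 = 49/4
Expected profit = 49/4 − 8 = 17/4

17/4 dollars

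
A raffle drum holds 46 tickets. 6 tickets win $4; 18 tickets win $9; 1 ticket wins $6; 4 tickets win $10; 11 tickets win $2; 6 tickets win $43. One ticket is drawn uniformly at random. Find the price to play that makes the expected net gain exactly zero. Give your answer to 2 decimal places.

$11.13

E[payout] = (6/46)·4 + (18/46)·9 + (1/46)·6 + (4/46)·10 + (11/46)·2 + (6/46)·43 = 256/23
Fair fee = E[payout] = 256/23 ≈ $11.13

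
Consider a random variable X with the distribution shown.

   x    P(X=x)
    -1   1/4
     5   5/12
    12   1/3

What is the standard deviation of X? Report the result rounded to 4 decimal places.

4.9638

E[X] = 35/6, E[X²] = 176/3
Var(X) = E[X²] − (E[X])² = 176/3 − 1225/36 = 887/36
SD(X) = √(887/36) ≈ 4.9638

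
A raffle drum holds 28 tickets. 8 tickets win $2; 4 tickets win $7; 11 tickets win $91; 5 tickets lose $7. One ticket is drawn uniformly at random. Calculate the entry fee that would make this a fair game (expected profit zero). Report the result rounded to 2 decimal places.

$36.07

E[payout] = (8/28)·2 + (4/28)·7 + (11/28)·91 + (5/28)·(-7) = 505/14
Fair fee = E[payout] = 505/14 ≈ $36.07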